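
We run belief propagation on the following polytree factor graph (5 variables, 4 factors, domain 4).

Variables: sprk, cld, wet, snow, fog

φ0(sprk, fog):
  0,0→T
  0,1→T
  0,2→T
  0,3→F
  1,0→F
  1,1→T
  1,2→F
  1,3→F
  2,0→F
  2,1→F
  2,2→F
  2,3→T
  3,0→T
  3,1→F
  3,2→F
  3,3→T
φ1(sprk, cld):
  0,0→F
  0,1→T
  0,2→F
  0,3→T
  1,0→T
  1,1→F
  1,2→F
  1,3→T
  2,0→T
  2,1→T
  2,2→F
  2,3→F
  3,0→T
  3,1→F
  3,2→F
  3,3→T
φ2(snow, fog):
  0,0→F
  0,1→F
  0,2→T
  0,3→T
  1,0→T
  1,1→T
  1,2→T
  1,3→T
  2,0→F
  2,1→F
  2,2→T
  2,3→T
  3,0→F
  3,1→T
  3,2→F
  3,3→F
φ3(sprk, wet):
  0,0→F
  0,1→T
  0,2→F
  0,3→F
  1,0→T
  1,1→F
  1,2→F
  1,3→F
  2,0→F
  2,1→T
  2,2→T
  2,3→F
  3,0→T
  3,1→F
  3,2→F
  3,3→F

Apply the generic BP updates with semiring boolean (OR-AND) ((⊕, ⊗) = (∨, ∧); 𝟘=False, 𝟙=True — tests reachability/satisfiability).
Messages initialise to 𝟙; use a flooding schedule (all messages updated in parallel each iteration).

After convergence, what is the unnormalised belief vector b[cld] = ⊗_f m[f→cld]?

init: all messages = 𝟙 over 4 values
r1 m[φ0→sprk] = [T, T, T, T]
r1 m[φ0→fog] = [T, T, T, T]
r1 m[φ1→sprk] = [T, T, T, T]
r1 m[φ1→cld] = [T, T, F, T]
r1 m[φ2→snow] = [T, T, T, T]
r1 m[φ2→fog] = [T, T, T, T]
r1 m[φ3→sprk] = [T, T, T, T]
r1 m[φ3→wet] = [T, T, T, F]
r1 m[sprk→φ0] = [T, T, T, T]
r1 m[sprk→φ1] = [T, T, T, T]
r1 m[sprk→φ3] = [T, T, T, T]
r1 m[cld→φ1] = [T, T, T, T]
r1 m[wet→φ3] = [T, T, T, T]
r1 m[snow→φ2] = [T, T, T, T]
r1 m[fog→φ0] = [T, T, T, T]
r1 m[fog→φ2] = [T, T, T, T]
r2 m[φ0→sprk] = [T, T, T, T]
r2 m[φ0→fog] = [T, T, T, T]
r2 m[φ1→sprk] = [T, T, T, T]
r2 m[φ1→cld] = [T, T, F, T]
r2 m[φ2→snow] = [T, T, T, T]
r2 m[φ2→fog] = [T, T, T, T]
r2 m[φ3→sprk] = [T, T, T, T]
r2 m[φ3→wet] = [T, T, T, F]
r2 m[sprk→φ0] = [T, T, T, T]
r2 m[sprk→φ1] = [T, T, T, T]
r2 m[sprk→φ3] = [T, T, T, T]
r2 m[cld→φ1] = [T, T, T, T]
r2 m[wet→φ3] = [T, T, T, T]
r2 m[snow→φ2] = [T, T, T, T]
r2 m[fog→φ0] = [T, T, T, T]
r2 m[fog→φ2] = [T, T, T, T]
fixed point reached at round 2
b[cld] = ⊗ incoming = [T, T, F, T]

b[cld] = [T, T, F, T]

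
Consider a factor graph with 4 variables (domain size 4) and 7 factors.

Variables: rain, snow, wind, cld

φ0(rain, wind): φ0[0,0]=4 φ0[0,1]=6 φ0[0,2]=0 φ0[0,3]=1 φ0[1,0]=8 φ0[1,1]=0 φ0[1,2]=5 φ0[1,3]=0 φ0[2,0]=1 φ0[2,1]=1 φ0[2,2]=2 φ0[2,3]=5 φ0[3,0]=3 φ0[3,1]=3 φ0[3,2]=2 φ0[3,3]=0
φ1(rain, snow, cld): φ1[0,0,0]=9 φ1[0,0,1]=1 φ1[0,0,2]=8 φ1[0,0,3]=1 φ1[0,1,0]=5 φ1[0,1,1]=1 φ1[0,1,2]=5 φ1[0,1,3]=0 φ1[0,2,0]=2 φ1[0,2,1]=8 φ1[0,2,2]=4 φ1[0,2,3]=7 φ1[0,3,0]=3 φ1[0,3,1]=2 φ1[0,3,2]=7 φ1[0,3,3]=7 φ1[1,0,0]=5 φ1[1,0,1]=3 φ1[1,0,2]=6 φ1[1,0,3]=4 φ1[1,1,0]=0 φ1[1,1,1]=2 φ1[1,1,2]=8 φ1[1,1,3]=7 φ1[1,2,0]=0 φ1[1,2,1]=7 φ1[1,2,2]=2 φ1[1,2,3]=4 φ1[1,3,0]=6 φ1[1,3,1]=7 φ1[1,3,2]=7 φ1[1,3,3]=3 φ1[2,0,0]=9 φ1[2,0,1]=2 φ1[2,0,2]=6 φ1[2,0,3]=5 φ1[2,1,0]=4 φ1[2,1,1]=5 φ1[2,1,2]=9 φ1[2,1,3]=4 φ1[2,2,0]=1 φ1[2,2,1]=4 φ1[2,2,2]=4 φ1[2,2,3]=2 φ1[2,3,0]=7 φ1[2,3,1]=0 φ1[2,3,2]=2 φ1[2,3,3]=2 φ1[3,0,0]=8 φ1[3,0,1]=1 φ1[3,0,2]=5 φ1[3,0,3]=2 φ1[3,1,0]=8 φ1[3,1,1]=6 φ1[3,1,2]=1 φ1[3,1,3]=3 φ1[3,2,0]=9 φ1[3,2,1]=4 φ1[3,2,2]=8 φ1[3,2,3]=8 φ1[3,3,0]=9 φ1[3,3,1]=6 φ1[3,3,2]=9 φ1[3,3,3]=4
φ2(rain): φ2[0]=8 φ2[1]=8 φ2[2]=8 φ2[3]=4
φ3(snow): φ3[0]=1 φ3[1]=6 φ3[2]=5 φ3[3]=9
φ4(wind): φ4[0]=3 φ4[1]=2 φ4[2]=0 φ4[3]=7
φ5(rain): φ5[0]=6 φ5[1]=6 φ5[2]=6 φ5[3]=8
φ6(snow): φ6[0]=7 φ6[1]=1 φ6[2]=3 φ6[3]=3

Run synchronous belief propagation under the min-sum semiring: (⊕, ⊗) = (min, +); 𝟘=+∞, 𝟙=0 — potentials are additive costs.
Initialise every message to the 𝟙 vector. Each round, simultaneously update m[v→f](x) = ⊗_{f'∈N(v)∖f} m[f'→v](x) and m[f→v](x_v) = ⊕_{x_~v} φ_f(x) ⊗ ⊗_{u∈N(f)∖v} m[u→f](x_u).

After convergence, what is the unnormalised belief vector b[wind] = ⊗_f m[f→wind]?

b[wind] = [26, 23, 21, 27]

init: all messages = 𝟙 over 4 values
r1 m[φ0→rain] = [0, 0, 1, 0]
r1 m[φ0→wind] = [1, 0, 0, 0]
r1 m[φ1→rain] = [0, 0, 0, 1]
r1 m[φ1→snow] = [1, 0, 0, 0]
r1 m[φ1→cld] = [0, 0, 1, 0]
r1 m[φ2→rain] = [8, 8, 8, 4]
r1 m[φ3→snow] = [1, 6, 5, 9]
r1 m[φ4→wind] = [3, 2, 0, 7]
r1 m[φ5→rain] = [6, 6, 6, 8]
r1 m[φ6→snow] = [7, 1, 3, 3]
r1 m[rain→φ0] = [0, 0, 0, 0]
r1 m[rain→φ1] = [0, 0, 0, 0]
r1 m[rain→φ2] = [0, 0, 0, 0]
r1 m[rain→φ5] = [0, 0, 0, 0]
r1 m[snow→φ1] = [0, 0, 0, 0]
r1 m[snow→φ3] = [0, 0, 0, 0]
r1 m[snow→φ6] = [0, 0, 0, 0]
r1 m[wind→φ0] = [0, 0, 0, 0]
r1 m[wind→φ4] = [0, 0, 0, 0]
r1 m[cld→φ1] = [0, 0, 0, 0]
r2 m[φ0→rain] = [0, 0, 1, 0]
r2 m[φ0→wind] = [1, 0, 0, 0]
r2 m[φ1→rain] = [0, 0, 0, 1]
r2 m[φ1→snow] = [1, 0, 0, 0]
r2 m[φ1→cld] = [0, 0, 1, 0]
r2 m[φ2→rain] = [8, 8, 8, 4]
r2 m[φ3→snow] = [1, 6, 5, 9]
r2 m[φ4→wind] = [3, 2, 0, 7]
r2 m[φ5→rain] = [6, 6, 6, 8]
r2 m[φ6→snow] = [7, 1, 3, 3]
r2 m[rain→φ0] = [14, 14, 14, 13]
r2 m[rain→φ1] = [14, 14, 15, 12]
r2 m[rain→φ2] = [6, 6, 7, 9]
r2 m[rain→φ5] = [8, 8, 9, 5]
r2 m[snow→φ1] = [8, 7, 8, 12]
r2 m[snow→φ3] = [8, 1, 3, 3]
r2 m[snow→φ6] = [2, 6, 5, 9]
r2 m[wind→φ0] = [3, 2, 0, 7]
r2 m[wind→φ4] = [1, 0, 0, 0]
r2 m[cld→φ1] = [0, 0, 0, 0]
r3 m[φ0→rain] = [0, 2, 2, 2]
r3 m[φ0→wind] = [15, 14, 14, 13]
r3 m[φ1→rain] = [7, 7, 9, 8]
r3 m[φ1→snow] = [13, 13, 14, 15]
r3 m[φ1→cld] = [21, 21, 20, 21]
r3 m[φ2→rain] = [8, 8, 8, 4]
r3 m[φ3→snow] = [1, 6, 5, 9]
r3 m[φ4→wind] = [3, 2, 0, 7]
r3 m[φ5→rain] = [6, 6, 6, 8]
r3 m[φ6→snow] = [7, 1, 3, 3]
r3 m[rain→φ0] = [14, 14, 14, 13]
r3 m[rain→φ1] = [14, 14, 15, 12]
r3 m[rain→φ2] = [6, 6, 7, 9]
r3 m[rain→φ5] = [8, 8, 9, 5]
r3 m[snow→φ1] = [8, 7, 8, 12]
r3 m[snow→φ3] = [8, 1, 3, 3]
r3 m[snow→φ6] = [2, 6, 5, 9]
r3 m[wind→φ0] = [3, 2, 0, 7]
r3 m[wind→φ4] = [1, 0, 0, 0]
r3 m[cld→φ1] = [0, 0, 0, 0]
r4 m[φ0→rain] = [0, 2, 2, 2]
r4 m[φ0→wind] = [15, 14, 14, 13]
r4 m[φ1→rain] = [7, 7, 9, 8]
r4 m[φ1→snow] = [13, 13, 14, 15]
r4 m[φ1→cld] = [21, 21, 20, 21]
r4 m[φ2→rain] = [8, 8, 8, 4]
r4 m[φ3→snow] = [1, 6, 5, 9]
r4 m[φ4→wind] = [3, 2, 0, 7]
r4 m[φ5→rain] = [6, 6, 6, 8]
r4 m[φ6→snow] = [7, 1, 3, 3]
r4 m[rain→φ0] = [21, 21, 23, 20]
r4 m[rain→φ1] = [14, 16, 16, 14]
r4 m[rain→φ2] = [13, 15, 17, 18]
r4 m[rain→φ5] = [15, 17, 19, 14]
r4 m[snow→φ1] = [8, 7, 8, 12]
r4 m[snow→φ3] = [20, 14, 17, 18]
r4 m[snow→φ6] = [14, 19, 19, 24]
r4 m[wind→φ0] = [3, 2, 0, 7]
r4 m[wind→φ4] = [15, 14, 14, 13]
r4 m[cld→φ1] = [0, 0, 0, 0]
r5 m[φ0→rain] = [0, 2, 2, 2]
r5 m[φ0→wind] = [23, 21, 21, 20]
r5 m[φ1→rain] = [7, 7, 9, 8]
r5 m[φ1→snow] = [15, 14, 16, 16]
r5 m[φ1→cld] = [23, 22, 22, 21]
r5 m[φ2→rain] = [8, 8, 8, 4]
r5 m[φ3→snow] = [1, 6, 5, 9]
r5 m[φ4→wind] = [3, 2, 0, 7]
r5 m[φ5→rain] = [6, 6, 6, 8]
r5 m[φ6→snow] = [7, 1, 3, 3]
r5 m[rain→φ0] = [21, 21, 23, 20]
r5 m[rain→φ1] = [14, 16, 16, 14]
r5 m[rain→φ2] = [13, 15, 17, 18]
r5 m[rain→φ5] = [15, 17, 19, 14]
r5 m[snow→φ1] = [8, 7, 8, 12]
r5 m[snow→φ3] = [20, 14, 17, 18]
r5 m[snow→φ6] = [14, 19, 19, 24]
r5 m[wind→φ0] = [3, 2, 0, 7]
r5 m[wind→φ4] = [15, 14, 14, 13]
r5 m[cld→φ1] = [0, 0, 0, 0]
r6 m[φ0→rain] = [0, 2, 2, 2]
r6 m[φ0→wind] = [23, 21, 21, 20]
r6 m[φ1→rain] = [7, 7, 9, 8]
r6 m[φ1→snow] = [15, 14, 16, 16]
r6 m[φ1→cld] = [23, 22, 22, 21]
r6 m[φ2→rain] = [8, 8, 8, 4]
r6 m[φ3→snow] = [1, 6, 5, 9]
r6 m[φ4→wind] = [3, 2, 0, 7]
r6 m[φ5→rain] = [6, 6, 6, 8]
r6 m[φ6→snow] = [7, 1, 3, 3]
r6 m[rain→φ0] = [21, 21, 23, 20]
r6 m[rain→φ1] = [14, 16, 16, 14]
r6 m[rain→φ2] = [13, 15, 17, 18]
r6 m[rain→φ5] = [15, 17, 19, 14]
r6 m[snow→φ1] = [8, 7, 8, 12]
r6 m[snow→φ3] = [22, 15, 19, 19]
r6 m[snow→φ6] = [16, 20, 21, 25]
r6 m[wind→φ0] = [3, 2, 0, 7]
r6 m[wind→φ4] = [23, 21, 21, 20]
r6 m[cld→φ1] = [0, 0, 0, 0]
r7 m[φ0→rain] = [0, 2, 2, 2]
r7 m[φ0→wind] = [23, 21, 21, 20]
r7 m[φ1→rain] = [7, 7, 9, 8]
r7 m[φ1→snow] = [15, 14, 16, 16]
r7 m[φ1→cld] = [23, 22, 22, 21]
r7 m[φ2→rain] = [8, 8, 8, 4]
r7 m[φ3→snow] = [1, 6, 5, 9]
r7 m[φ4→wind] = [3, 2, 0, 7]
r7 m[φ5→rain] = [6, 6, 6, 8]
r7 m[φ6→snow] = [7, 1, 3, 3]
r7 m[rain→φ0] = [21, 21, 23, 20]
r7 m[rain→φ1] = [14, 16, 16, 14]
r7 m[rain→φ2] = [13, 15, 17, 18]
r7 m[rain→φ5] = [15, 17, 19, 14]
r7 m[snow→φ1] = [8, 7, 8, 12]
r7 m[snow→φ3] = [22, 15, 19, 19]
r7 m[snow→φ6] = [16, 20, 21, 25]
r7 m[wind→φ0] = [3, 2, 0, 7]
r7 m[wind→φ4] = [23, 21, 21, 20]
r7 m[cld→φ1] = [0, 0, 0, 0]
fixed point reached at round 7
b[wind] = ⊗ incoming = [26, 23, 21, 27]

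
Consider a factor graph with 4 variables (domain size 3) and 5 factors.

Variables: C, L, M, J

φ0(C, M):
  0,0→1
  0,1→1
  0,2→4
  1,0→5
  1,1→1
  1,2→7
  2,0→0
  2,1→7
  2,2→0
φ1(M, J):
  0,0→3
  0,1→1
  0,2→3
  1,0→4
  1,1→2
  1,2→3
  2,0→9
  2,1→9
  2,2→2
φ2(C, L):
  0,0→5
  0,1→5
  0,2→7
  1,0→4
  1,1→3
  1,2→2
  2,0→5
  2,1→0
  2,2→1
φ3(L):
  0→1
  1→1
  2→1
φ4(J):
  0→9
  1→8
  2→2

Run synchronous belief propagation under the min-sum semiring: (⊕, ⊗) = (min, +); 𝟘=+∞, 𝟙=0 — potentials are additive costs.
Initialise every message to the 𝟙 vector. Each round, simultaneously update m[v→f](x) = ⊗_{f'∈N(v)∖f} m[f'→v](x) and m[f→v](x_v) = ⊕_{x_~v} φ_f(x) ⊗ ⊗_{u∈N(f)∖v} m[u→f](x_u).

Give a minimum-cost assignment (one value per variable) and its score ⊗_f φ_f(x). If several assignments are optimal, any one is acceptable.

init: all messages = 𝟙 over 3 values
r1 m[φ0→C] = [1, 1, 0]
r1 m[φ0→M] = [0, 1, 0]
r1 m[φ1→M] = [1, 2, 2]
r1 m[φ1→J] = [3, 1, 2]
r1 m[φ2→C] = [5, 2, 0]
r1 m[φ2→L] = [4, 0, 1]
r1 m[φ3→L] = [1, 1, 1]
r1 m[φ4→J] = [9, 8, 2]
r1 m[C→φ0] = [0, 0, 0]
r1 m[C→φ2] = [0, 0, 0]
r1 m[L→φ2] = [0, 0, 0]
r1 m[L→φ3] = [0, 0, 0]
r1 m[M→φ0] = [0, 0, 0]
r1 m[M→φ1] = [0, 0, 0]
r1 m[J→φ1] = [0, 0, 0]
r1 m[J→φ4] = [0, 0, 0]
r2 m[φ0→C] = [1, 1, 0]
r2 m[φ0→M] = [0, 1, 0]
r2 m[φ1→M] = [1, 2, 2]
r2 m[φ1→J] = [3, 1, 2]
r2 m[φ2→C] = [5, 2, 0]
r2 m[φ2→L] = [4, 0, 1]
r2 m[φ3→L] = [1, 1, 1]
r2 m[φ4→J] = [9, 8, 2]
r2 m[C→φ0] = [5, 2, 0]
r2 m[C→φ2] = [1, 1, 0]
r2 m[L→φ2] = [1, 1, 1]
r2 m[L→φ3] = [4, 0, 1]
r2 m[M→φ0] = [1, 2, 2]
r2 m[M→φ1] = [0, 1, 0]
r2 m[J→φ1] = [9, 8, 2]
r2 m[J→φ4] = [3, 1, 2]
r3 m[φ0→C] = [2, 3, 1]
r3 m[φ0→M] = [0, 3, 0]
r3 m[φ1→M] = [5, 5, 4]
r3 m[φ1→J] = [3, 1, 2]
r3 m[φ2→C] = [6, 3, 1]
r3 m[φ2→L] = [5, 0, 1]
r3 m[φ3→L] = [1, 1, 1]
r3 m[φ4→J] = [9, 8, 2]
r3 m[C→φ0] = [5, 2, 0]
r3 m[C→φ2] = [1, 1, 0]
r3 m[L→φ2] = [1, 1, 1]
r3 m[L→φ3] = [4, 0, 1]
r3 m[M→φ0] = [1, 2, 2]
r3 m[M→φ1] = [0, 1, 0]
r3 m[J→φ1] = [9, 8, 2]
r3 m[J→φ4] = [3, 1, 2]
r4 m[φ0→C] = [2, 3, 1]
r4 m[φ0→M] = [0, 3, 0]
r4 m[φ1→M] = [5, 5, 4]
r4 m[φ1→J] = [3, 1, 2]
r4 m[φ2→C] = [6, 3, 1]
r4 m[φ2→L] = [5, 0, 1]
r4 m[φ3→L] = [1, 1, 1]
r4 m[φ4→J] = [9, 8, 2]
r4 m[C→φ0] = [6, 3, 1]
r4 m[C→φ2] = [2, 3, 1]
r4 m[L→φ2] = [1, 1, 1]
r4 m[L→φ3] = [5, 0, 1]
r4 m[M→φ0] = [5, 5, 4]
r4 m[M→φ1] = [0, 3, 0]
r4 m[J→φ1] = [9, 8, 2]
r4 m[J→φ4] = [3, 1, 2]
r5 m[φ0→C] = [6, 6, 4]
r5 m[φ0→M] = [1, 4, 1]
r5 m[φ1→M] = [5, 5, 4]
r5 m[φ1→J] = [3, 1, 2]
r5 m[φ2→C] = [6, 3, 1]
r5 m[φ2→L] = [6, 1, 2]
r5 m[φ3→L] = [1, 1, 1]
r5 m[φ4→J] = [9, 8, 2]
r5 m[C→φ0] = [6, 3, 1]
r5 m[C→φ2] = [2, 3, 1]
r5 m[L→φ2] = [1, 1, 1]
r5 m[L→φ3] = [5, 0, 1]
r5 m[M→φ0] = [5, 5, 4]
r5 m[M→φ1] = [0, 3, 0]
r5 m[J→φ1] = [9, 8, 2]
r5 m[J→φ4] = [3, 1, 2]
r6 m[φ0→C] = [6, 6, 4]
r6 m[φ0→M] = [1, 4, 1]
r6 m[φ1→M] = [5, 5, 4]
r6 m[φ1→J] = [3, 1, 2]
r6 m[φ2→C] = [6, 3, 1]
r6 m[φ2→L] = [6, 1, 2]
r6 m[φ3→L] = [1, 1, 1]
r6 m[φ4→J] = [9, 8, 2]
r6 m[C→φ0] = [6, 3, 1]
r6 m[C→φ2] = [6, 6, 4]
r6 m[L→φ2] = [1, 1, 1]
r6 m[L→φ3] = [6, 1, 2]
r6 m[M→φ0] = [5, 5, 4]
r6 m[M→φ1] = [1, 4, 1]
r6 m[J→φ1] = [9, 8, 2]
r6 m[J→φ4] = [3, 1, 2]
r7 m[φ0→C] = [6, 6, 4]
r7 m[φ0→M] = [1, 4, 1]
r7 m[φ1→M] = [5, 5, 4]
r7 m[φ1→J] = [4, 2, 3]
r7 m[φ2→C] = [6, 3, 1]
r7 m[φ2→L] = [9, 4, 5]
r7 m[φ3→L] = [1, 1, 1]
r7 m[φ4→J] = [9, 8, 2]
r7 m[C→φ0] = [6, 3, 1]
r7 m[C→φ2] = [6, 6, 4]
r7 m[L→φ2] = [1, 1, 1]
r7 m[L→φ3] = [6, 1, 2]
r7 m[M→φ0] = [5, 5, 4]
r7 m[M→φ1] = [1, 4, 1]
r7 m[J→φ1] = [9, 8, 2]
r7 m[J→φ4] = [3, 1, 2]
r8 m[φ0→C] = [6, 6, 4]
r8 m[φ0→M] = [1, 4, 1]
r8 m[φ1→M] = [5, 5, 4]
r8 m[φ1→J] = [4, 2, 3]
r8 m[φ2→C] = [6, 3, 1]
r8 m[φ2→L] = [9, 4, 5]
r8 m[φ3→L] = [1, 1, 1]
r8 m[φ4→J] = [9, 8, 2]
r8 m[C→φ0] = [6, 3, 1]
r8 m[C→φ2] = [6, 6, 4]
r8 m[L→φ2] = [1, 1, 1]
r8 m[L→φ3] = [9, 4, 5]
r8 m[M→φ0] = [5, 5, 4]
r8 m[M→φ1] = [1, 4, 1]
r8 m[J→φ1] = [9, 8, 2]
r8 m[J→φ4] = [4, 2, 3]
r9 m[φ0→C] = [6, 6, 4]
r9 m[φ0→M] = [1, 4, 1]
r9 m[φ1→M] = [5, 5, 4]
r9 m[φ1→J] = [4, 2, 3]
r9 m[φ2→C] = [6, 3, 1]
r9 m[φ2→L] = [9, 4, 5]
r9 m[φ3→L] = [1, 1, 1]
r9 m[φ4→J] = [9, 8, 2]
r9 m[C→φ0] = [6, 3, 1]
r9 m[C→φ2] = [6, 6, 4]
r9 m[L→φ2] = [1, 1, 1]
r9 m[L→φ3] = [9, 4, 5]
r9 m[M→φ0] = [5, 5, 4]
r9 m[M→φ1] = [1, 4, 1]
r9 m[J→φ1] = [9, 8, 2]
r9 m[J→φ4] = [4, 2, 3]
fixed point reached at round 9
traceback from C: (C=2, L=1, M=2, J=2), score=5

assignment: (C=2, L=1, M=2, J=2); score = 5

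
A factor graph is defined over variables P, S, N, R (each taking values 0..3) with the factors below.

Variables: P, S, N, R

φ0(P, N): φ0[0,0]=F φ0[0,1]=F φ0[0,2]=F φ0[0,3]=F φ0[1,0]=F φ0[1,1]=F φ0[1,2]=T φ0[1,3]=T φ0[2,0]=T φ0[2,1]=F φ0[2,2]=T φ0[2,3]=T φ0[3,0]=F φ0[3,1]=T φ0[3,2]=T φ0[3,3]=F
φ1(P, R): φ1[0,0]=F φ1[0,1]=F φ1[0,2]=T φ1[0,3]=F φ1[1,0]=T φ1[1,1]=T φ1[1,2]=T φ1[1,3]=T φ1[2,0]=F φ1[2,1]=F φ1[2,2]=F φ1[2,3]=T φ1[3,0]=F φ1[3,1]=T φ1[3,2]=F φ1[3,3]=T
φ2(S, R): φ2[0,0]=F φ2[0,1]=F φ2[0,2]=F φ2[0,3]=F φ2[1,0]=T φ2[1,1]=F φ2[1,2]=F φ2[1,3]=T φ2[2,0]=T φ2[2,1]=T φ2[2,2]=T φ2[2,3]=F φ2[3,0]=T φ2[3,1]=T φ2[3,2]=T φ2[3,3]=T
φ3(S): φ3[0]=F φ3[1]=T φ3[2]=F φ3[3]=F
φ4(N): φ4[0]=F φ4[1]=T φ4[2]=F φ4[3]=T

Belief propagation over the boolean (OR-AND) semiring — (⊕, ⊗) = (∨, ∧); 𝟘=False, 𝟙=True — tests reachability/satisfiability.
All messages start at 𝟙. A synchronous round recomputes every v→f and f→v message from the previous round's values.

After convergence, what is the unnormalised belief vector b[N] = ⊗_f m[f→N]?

b[N] = [F, T, F, T]

init: all messages = 𝟙 over 4 values
r1 m[φ0→P] = [F, T, T, T]
r1 m[φ0→N] = [T, T, T, T]
r1 m[φ1→P] = [T, T, T, T]
r1 m[φ1→R] = [T, T, T, T]
r1 m[φ2→S] = [F, T, T, T]
r1 m[φ2→R] = [T, T, T, T]
r1 m[φ3→S] = [F, T, F, F]
r1 m[φ4→N] = [F, T, F, T]
r1 m[P→φ0] = [T, T, T, T]
r1 m[P→φ1] = [T, T, T, T]
r1 m[S→φ2] = [T, T, T, T]
r1 m[S→φ3] = [T, T, T, T]
r1 m[N→φ0] = [T, T, T, T]
r1 m[N→φ4] = [T, T, T, T]
r1 m[R→φ1] = [T, T, T, T]
r1 m[R→φ2] = [T, T, T, T]
r2 m[φ0→P] = [F, T, T, T]
r2 m[φ0→N] = [T, T, T, T]
r2 m[φ1→P] = [T, T, T, T]
r2 m[φ1→R] = [T, T, T, T]
r2 m[φ2→S] = [F, T, T, T]
r2 m[φ2→R] = [T, T, T, T]
r2 m[φ3→S] = [F, T, F, F]
r2 m[φ4→N] = [F, T, F, T]
r2 m[P→φ0] = [T, T, T, T]
r2 m[P→φ1] = [F, T, T, T]
r2 m[S→φ2] = [F, T, F, F]
r2 m[S→φ3] = [F, T, T, T]
r2 m[N→φ0] = [F, T, F, T]
r2 m[N→φ4] = [T, T, T, T]
r2 m[R→φ1] = [T, T, T, T]
r2 m[R→φ2] = [T, T, T, T]
r3 m[φ0→P] = [F, T, T, T]
r3 m[φ0→N] = [T, T, T, T]
r3 m[φ1→P] = [T, T, T, T]
r3 m[φ1→R] = [T, T, T, T]
r3 m[φ2→S] = [F, T, T, T]
r3 m[φ2→R] = [T, F, F, T]
r3 m[φ3→S] = [F, T, F, F]
r3 m[φ4→N] = [F, T, F, T]
r3 m[P→φ0] = [T, T, T, T]
r3 m[P→φ1] = [F, T, T, T]
r3 m[S→φ2] = [F, T, F, F]
r3 m[S→φ3] = [F, T, T, T]
r3 m[N→φ0] = [F, T, F, T]
r3 m[N→φ4] = [T, T, T, T]
r3 m[R→φ1] = [T, T, T, T]
r3 m[R→φ2] = [T, T, T, T]
r4 m[φ0→P] = [F, T, T, T]
r4 m[φ0→N] = [T, T, T, T]
r4 m[φ1→P] = [T, T, T, T]
r4 m[φ1→R] = [T, T, T, T]
r4 m[φ2→S] = [F, T, T, T]
r4 m[φ2→R] = [T, F, F, T]
r4 m[φ3→S] = [F, T, F, F]
r4 m[φ4→N] = [F, T, F, T]
r4 m[P→φ0] = [T, T, T, T]
r4 m[P→φ1] = [F, T, T, T]
r4 m[S→φ2] = [F, T, F, F]
r4 m[S→φ3] = [F, T, T, T]
r4 m[N→φ0] = [F, T, F, T]
r4 m[N→φ4] = [T, T, T, T]
r4 m[R→φ1] = [T, F, F, T]
r4 m[R→φ2] = [T, T, T, T]
r5 m[φ0→P] = [F, T, T, T]
r5 m[φ0→N] = [T, T, T, T]
r5 m[φ1→P] = [F, T, T, T]
r5 m[φ1→R] = [T, T, T, T]
r5 m[φ2→S] = [F, T, T, T]
r5 m[φ2→R] = [T, F, F, T]
r5 m[φ3→S] = [F, T, F, F]
r5 m[φ4→N] = [F, T, F, T]
r5 m[P→φ0] = [T, T, T, T]
r5 m[P→φ1] = [F, T, T, T]
r5 m[S→φ2] = [F, T, F, F]
r5 m[S→φ3] = [F, T, T, T]
r5 m[N→φ0] = [F, T, F, T]
r5 m[N→φ4] = [T, T, T, T]
r5 m[R→φ1] = [T, F, F, T]
r5 m[R→φ2] = [T, T, T, T]
r6 m[φ0→P] = [F, T, T, T]
r6 m[φ0→N] = [T, T, T, T]
r6 m[φ1→P] = [F, T, T, T]
r6 m[φ1→R] = [T, T, T, T]
r6 m[φ2→S] = [F, T, T, T]
r6 m[φ2→R] = [T, F, F, T]
r6 m[φ3→S] = [F, T, F, F]
r6 m[φ4→N] = [F, T, F, T]
r6 m[P→φ0] = [F, T, T, T]
r6 m[P→φ1] = [F, T, T, T]
r6 m[S→φ2] = [F, T, F, F]
r6 m[S→φ3] = [F, T, T, T]
r6 m[N→φ0] = [F, T, F, T]
r6 m[N→φ4] = [T, T, T, T]
r6 m[R→φ1] = [T, F, F, T]
r6 m[R→φ2] = [T, T, T, T]
r7 m[φ0→P] = [F, T, T, T]
r7 m[φ0→N] = [T, T, T, T]
r7 m[φ1→P] = [F, T, T, T]
r7 m[φ1→R] = [T, T, T, T]
r7 m[φ2→S] = [F, T, T, T]
r7 m[φ2→R] = [T, F, F, T]
r7 m[φ3→S] = [F, T, F, F]
r7 m[φ4→N] = [F, T, F, T]
r7 m[P→φ0] = [F, T, T, T]
r7 m[P→φ1] = [F, T, T, T]
r7 m[S→φ2] = [F, T, F, F]
r7 m[S→φ3] = [F, T, T, T]
r7 m[N→φ0] = [F, T, F, T]
r7 m[N→φ4] = [T, T, T, T]
r7 m[R→φ1] = [T, F, F, T]
r7 m[R→φ2] = [T, T, T, T]
fixed point reached at round 7
b[N] = ⊗ incoming = [F, T, F, T]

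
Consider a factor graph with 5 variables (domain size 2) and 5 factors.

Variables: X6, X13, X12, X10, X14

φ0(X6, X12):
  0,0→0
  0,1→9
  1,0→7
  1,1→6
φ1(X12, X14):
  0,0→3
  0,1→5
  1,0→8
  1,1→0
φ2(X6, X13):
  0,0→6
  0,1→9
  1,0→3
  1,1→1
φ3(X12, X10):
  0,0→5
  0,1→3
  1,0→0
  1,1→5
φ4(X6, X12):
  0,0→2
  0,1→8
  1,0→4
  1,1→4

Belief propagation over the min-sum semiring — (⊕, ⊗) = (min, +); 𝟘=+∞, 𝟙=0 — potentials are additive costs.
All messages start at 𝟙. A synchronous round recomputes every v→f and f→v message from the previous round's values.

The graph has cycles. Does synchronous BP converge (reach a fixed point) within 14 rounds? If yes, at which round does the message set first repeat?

NOT CONVERGED within 14 rounds

init: all messages = 𝟙 over 2 values
r1 m[φ0→X6] = [0, 6]
r1 m[φ0→X12] = [0, 6]
r1 m[φ1→X12] = [3, 0]
r1 m[φ1→X14] = [3, 0]
r1 m[φ2→X6] = [6, 1]
r1 m[φ2→X13] = [3, 1]
r1 m[φ3→X12] = [3, 0]
r1 m[φ3→X10] = [0, 3]
r1 m[φ4→X6] = [2, 4]
r1 m[φ4→X12] = [2, 4]
r1 m[X6→φ0] = [0, 0]
r1 m[X6→φ2] = [0, 0]
r1 m[X6→φ4] = [0, 0]
r1 m[X13→φ2] = [0, 0]
r1 m[X12→φ0] = [0, 0]
r1 m[X12→φ1] = [0, 0]
r1 m[X12→φ3] = [0, 0]
r1 m[X12→φ4] = [0, 0]
r1 m[X10→φ3] = [0, 0]
r1 m[X14→φ1] = [0, 0]
r2 m[φ0→X6] = [0, 6]
r2 m[φ0→X12] = [0, 6]
r2 m[φ1→X12] = [3, 0]
r2 m[φ1→X14] = [3, 0]
r2 m[φ2→X6] = [6, 1]
r2 m[φ2→X13] = [3, 1]
r2 m[φ3→X12] = [3, 0]
r2 m[φ3→X10] = [0, 3]
r2 m[φ4→X6] = [2, 4]
r2 m[φ4→X12] = [2, 4]
r2 m[X6→φ0] = [8, 5]
r2 m[X6→φ2] = [2, 10]
r2 m[X6→φ4] = [6, 7]
r2 m[X13→φ2] = [0, 0]
r2 m[X12→φ0] = [8, 4]
r2 m[X12→φ1] = [5, 10]
r2 m[X12→φ3] = [5, 10]
r2 m[X12→φ4] = [6, 6]
r2 m[X10→φ3] = [0, 0]
r2 m[X14→φ1] = [0, 0]
r3 m[φ0→X6] = [8, 10]
r3 m[φ0→X12] = [8, 11]
r3 m[φ1→X12] = [3, 0]
r3 m[φ1→X14] = [8, 10]
r3 m[φ2→X6] = [6, 1]
r3 m[φ2→X13] = [8, 11]
r3 m[φ3→X12] = [3, 0]
r3 m[φ3→X10] = [10, 8]
r3 m[φ4→X6] = [8, 10]
r3 m[φ4→X12] = [8, 11]
r3 m[X6→φ0] = [8, 5]
r3 m[X6→φ2] = [2, 10]
r3 m[X6→φ4] = [6, 7]
r3 m[X13→φ2] = [0, 0]
r3 m[X12→φ0] = [8, 4]
r3 m[X12→φ1] = [5, 10]
r3 m[X12→φ3] = [5, 10]
r3 m[X12→φ4] = [6, 6]
r3 m[X10→φ3] = [0, 0]
r3 m[X14→φ1] = [0, 0]
r4 m[φ0→X6] = [8, 10]
r4 m[φ0→X12] = [8, 11]
r4 m[φ1→X12] = [3, 0]
r4 m[φ1→X14] = [8, 10]
r4 m[φ2→X6] = [6, 1]
r4 m[φ2→X13] = [8, 11]
r4 m[φ3→X12] = [3, 0]
r4 m[φ3→X10] = [10, 8]
r4 m[φ4→X6] = [8, 10]
r4 m[φ4→X12] = [8, 11]
r4 m[X6→φ0] = [14, 11]
r4 m[X6→φ2] = [16, 20]
r4 m[X6→φ4] = [14, 11]
r4 m[X13→φ2] = [0, 0]
r4 m[X12→φ0] = [14, 11]
r4 m[X12→φ1] = [19, 22]
r4 m[X12→φ3] = [19, 22]
r4 m[X12→φ4] = [14, 11]
r4 m[X10→φ3] = [0, 0]
r4 m[X14→φ1] = [0, 0]
r5 m[φ0→X6] = [14, 17]
r5 m[φ0→X12] = [14, 17]
r5 m[φ1→X12] = [3, 0]
r5 m[φ1→X14] = [22, 22]
r5 m[φ2→X6] = [6, 1]
r5 m[φ2→X13] = [22, 21]
r5 m[φ3→X12] = [3, 0]
r5 m[φ3→X10] = [22, 22]
r5 m[φ4→X6] = [16, 15]
r5 m[φ4→X12] = [15, 15]
r5 m[X6→φ0] = [14, 11]
r5 m[X6→φ2] = [16, 20]
r5 m[X6→φ4] = [14, 11]
r5 m[X13→φ2] = [0, 0]
r5 m[X12→φ0] = [14, 11]
r5 m[X12→φ1] = [19, 22]
r5 m[X12→φ3] = [19, 22]
r5 m[X12→φ4] = [14, 11]
r5 m[X10→φ3] = [0, 0]
r5 m[X14→φ1] = [0, 0]
r6 m[φ0→X6] = [14, 17]
r6 m[φ0→X12] = [14, 17]
r6 m[φ1→X12] = [3, 0]
r6 m[φ1→X14] = [22, 22]
r6 m[φ2→X6] = [6, 1]
r6 m[φ2→X13] = [22, 21]
r6 m[φ3→X12] = [3, 0]
r6 m[φ3→X10] = [22, 22]
r6 m[φ4→X6] = [16, 15]
r6 m[φ4→X12] = [15, 15]
r6 m[X6→φ0] = [22, 16]
r6 m[X6→φ2] = [30, 32]
r6 m[X6→φ4] = [20, 18]
r6 m[X13→φ2] = [0, 0]
r6 m[X12→φ0] = [21, 15]
r6 m[X12→φ1] = [32, 32]
r6 m[X12→φ3] = [32, 32]
r6 m[X12→φ4] = [20, 17]
r6 m[X10→φ3] = [0, 0]
r6 m[X14→φ1] = [0, 0]
r7 m[φ0→X6] = [21, 21]
r7 m[φ0→X12] = [22, 22]
r7 m[φ1→X12] = [3, 0]
r7 m[φ1→X14] = [35, 32]
r7 m[φ2→X6] = [6, 1]
r7 m[φ2→X13] = [35, 33]
r7 m[φ3→X12] = [3, 0]
r7 m[φ3→X10] = [32, 35]
r7 m[φ4→X6] = [22, 21]
r7 m[φ4→X12] = [22, 22]
r7 m[X6→φ0] = [22, 16]
r7 m[X6→φ2] = [30, 32]
r7 m[X6→φ4] = [20, 18]
r7 m[X13→φ2] = [0, 0]
r7 m[X12→φ0] = [21, 15]
r7 m[X12→φ1] = [32, 32]
r7 m[X12→φ3] = [32, 32]
r7 m[X12→φ4] = [20, 17]
r7 m[X10→φ3] = [0, 0]
r7 m[X14→φ1] = [0, 0]
r8 m[φ0→X6] = [21, 21]
r8 m[φ0→X12] = [22, 22]
r8 m[φ1→X12] = [3, 0]
r8 m[φ1→X14] = [35, 32]
r8 m[φ2→X6] = [6, 1]
r8 m[φ2→X13] = [35, 33]
r8 m[φ3→X12] = [3, 0]
r8 m[φ3→X10] = [32, 35]
r8 m[φ4→X6] = [22, 21]
r8 m[φ4→X12] = [22, 22]
r8 m[X6→φ0] = [28, 22]
r8 m[X6→φ2] = [43, 42]
r8 m[X6→φ4] = [27, 22]
r8 m[X13→φ2] = [0, 0]
r8 m[X12→φ0] = [28, 22]
r8 m[X12→φ1] = [47, 44]
r8 m[X12→φ3] = [47, 44]
r8 m[X12→φ4] = [28, 22]
r8 m[X10→φ3] = [0, 0]
r8 m[X14→φ1] = [0, 0]
r9 m[φ0→X6] = [28, 28]
r9 m[φ0→X12] = [28, 28]
r9 m[φ1→X12] = [3, 0]
r9 m[φ1→X14] = [50, 44]
r9 m[φ2→X6] = [6, 1]
r9 m[φ2→X13] = [45, 43]
r9 m[φ3→X12] = [3, 0]
r9 m[φ3→X10] = [44, 49]
r9 m[φ4→X6] = [30, 26]
r9 m[φ4→X12] = [26, 26]
r9 m[X6→φ0] = [28, 22]
r9 m[X6→φ2] = [43, 42]
r9 m[X6→φ4] = [27, 22]
r9 m[X13→φ2] = [0, 0]
r9 m[X12→φ0] = [28, 22]
r9 m[X12→φ1] = [47, 44]
r9 m[X12→φ3] = [47, 44]
r9 m[X12→φ4] = [28, 22]
r9 m[X10→φ3] = [0, 0]
r9 m[X14→φ1] = [0, 0]
r10 m[φ0→X6] = [28, 28]
r10 m[φ0→X12] = [28, 28]
r10 m[φ1→X12] = [3, 0]
r10 m[φ1→X14] = [50, 44]
r10 m[φ2→X6] = [6, 1]
r10 m[φ2→X13] = [45, 43]
r10 m[φ3→X12] = [3, 0]
r10 m[φ3→X10] = [44, 49]
r10 m[φ4→X6] = [30, 26]
r10 m[φ4→X12] = [26, 26]
r10 m[X6→φ0] = [36, 27]
r10 m[X6→φ2] = [58, 54]
r10 m[X6→φ4] = [34, 29]
r10 m[X13→φ2] = [0, 0]
r10 m[X12→φ0] = [32, 26]
r10 m[X12→φ1] = [57, 54]
r10 m[X12→φ3] = [57, 54]
r10 m[X12→φ4] = [34, 28]
r10 m[X10→φ3] = [0, 0]
r10 m[X14→φ1] = [0, 0]
r11 m[φ0→X6] = [32, 32]
r11 m[φ0→X12] = [34, 33]
r11 m[φ1→X12] = [3, 0]
r11 m[φ1→X14] = [60, 54]
r11 m[φ2→X6] = [6, 1]
r11 m[φ2→X13] = [57, 55]
r11 m[φ3→X12] = [3, 0]
r11 m[φ3→X10] = [54, 59]
r11 m[φ4→X6] = [36, 32]
r11 m[φ4→X12] = [33, 33]
r11 m[X6→φ0] = [36, 27]
r11 m[X6→φ2] = [58, 54]
r11 m[X6→φ4] = [34, 29]
r11 m[X13→φ2] = [0, 0]
r11 m[X12→φ0] = [32, 26]
r11 m[X12→φ1] = [57, 54]
r11 m[X12→φ3] = [57, 54]
r11 m[X12→φ4] = [34, 28]
r11 m[X10→φ3] = [0, 0]
r11 m[X14→φ1] = [0, 0]
r12 m[φ0→X6] = [32, 32]
r12 m[φ0→X12] = [34, 33]
r12 m[φ1→X12] = [3, 0]
r12 m[φ1→X14] = [60, 54]
r12 m[φ2→X6] = [6, 1]
r12 m[φ2→X13] = [57, 55]
r12 m[φ3→X12] = [3, 0]
r12 m[φ3→X10] = [54, 59]
r12 m[φ4→X6] = [36, 32]
r12 m[φ4→X12] = [33, 33]
r12 m[X6→φ0] = [42, 33]
r12 m[X6→φ2] = [68, 64]
r12 m[X6→φ4] = [38, 33]
r12 m[X13→φ2] = [0, 0]
r12 m[X12→φ0] = [39, 33]
r12 m[X12→φ1] = [70, 66]
r12 m[X12→φ3] = [70, 66]
r12 m[X12→φ4] = [40, 33]
r12 m[X10→φ3] = [0, 0]
r12 m[X14→φ1] = [0, 0]
r13 m[φ0→X6] = [39, 39]
r13 m[φ0→X12] = [40, 39]
r13 m[φ1→X12] = [3, 0]
r13 m[φ1→X14] = [73, 66]
r13 m[φ2→X6] = [6, 1]
r13 m[φ2→X13] = [67, 65]
r13 m[φ3→X12] = [3, 0]
r13 m[φ3→X10] = [66, 71]
r13 m[φ4→X6] = [41, 37]
r13 m[φ4→X12] = [37, 37]
r13 m[X6→φ0] = [42, 33]
r13 m[X6→φ2] = [68, 64]
r13 m[X6→φ4] = [38, 33]
r13 m[X13→φ2] = [0, 0]
r13 m[X12→φ0] = [39, 33]
r13 m[X12→φ1] = [70, 66]
r13 m[X12→φ3] = [70, 66]
r13 m[X12→φ4] = [40, 33]
r13 m[X10→φ3] = [0, 0]
r13 m[X14→φ1] = [0, 0]
r14 m[φ0→X6] = [39, 39]
r14 m[φ0→X12] = [40, 39]
r14 m[φ1→X12] = [3, 0]
r14 m[φ1→X14] = [73, 66]
r14 m[φ2→X6] = [6, 1]
r14 m[φ2→X13] = [67, 65]
r14 m[φ3→X12] = [3, 0]
r14 m[φ3→X10] = [66, 71]
r14 m[φ4→X6] = [41, 37]
r14 m[φ4→X12] = [37, 37]
r14 m[X6→φ0] = [47, 38]
r14 m[X6→φ2] = [80, 76]
r14 m[X6→φ4] = [45, 40]
r14 m[X13→φ2] = [0, 0]
r14 m[X12→φ0] = [43, 37]
r14 m[X12→φ1] = [80, 76]
r14 m[X12→φ3] = [80, 76]
r14 m[X12→φ4] = [46, 39]
r14 m[X10→φ3] = [0, 0]
r14 m[X14→φ1] = [0, 0]
no fixed point within 14 rounds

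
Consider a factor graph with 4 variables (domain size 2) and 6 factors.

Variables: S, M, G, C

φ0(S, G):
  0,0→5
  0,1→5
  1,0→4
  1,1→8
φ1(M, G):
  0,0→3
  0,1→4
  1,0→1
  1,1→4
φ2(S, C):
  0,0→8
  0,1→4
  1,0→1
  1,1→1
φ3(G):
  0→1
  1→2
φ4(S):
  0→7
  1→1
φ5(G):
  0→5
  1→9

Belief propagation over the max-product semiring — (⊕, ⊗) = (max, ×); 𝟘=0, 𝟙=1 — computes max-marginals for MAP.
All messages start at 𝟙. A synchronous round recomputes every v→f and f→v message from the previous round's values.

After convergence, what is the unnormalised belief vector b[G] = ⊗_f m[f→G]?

init: all messages = 𝟙 over 2 values
r1 m[φ0→S] = [5, 8]
r1 m[φ0→G] = [5, 8]
r1 m[φ1→M] = [4, 4]
r1 m[φ1→G] = [3, 4]
r1 m[φ2→S] = [8, 1]
r1 m[φ2→C] = [8, 4]
r1 m[φ3→G] = [1, 2]
r1 m[φ4→S] = [7, 1]
r1 m[φ5→G] = [5, 9]
r1 m[S→φ0] = [1, 1]
r1 m[S→φ2] = [1, 1]
r1 m[S→φ4] = [1, 1]
r1 m[M→φ1] = [1, 1]
r1 m[G→φ0] = [1, 1]
r1 m[G→φ1] = [1, 1]
r1 m[G→φ3] = [1, 1]
r1 m[G→φ5] = [1, 1]
r1 m[C→φ2] = [1, 1]
r2 m[φ0→S] = [5, 8]
r2 m[φ0→G] = [5, 8]
r2 m[φ1→M] = [4, 4]
r2 m[φ1→G] = [3, 4]
r2 m[φ2→S] = [8, 1]
r2 m[φ2→C] = [8, 4]
r2 m[φ3→G] = [1, 2]
r2 m[φ4→S] = [7, 1]
r2 m[φ5→G] = [5, 9]
r2 m[S→φ0] = [56, 1]
r2 m[S→φ2] = [35, 8]
r2 m[S→φ4] = [40, 8]
r2 m[M→φ1] = [1, 1]
r2 m[G→φ0] = [15, 72]
r2 m[G→φ1] = [25, 144]
r2 m[G→φ3] = [75, 288]
r2 m[G→φ5] = [15, 64]
r2 m[C→φ2] = [1, 1]
r3 m[φ0→S] = [360, 576]
r3 m[φ0→G] = [280, 280]
r3 m[φ1→M] = [576, 576]
r3 m[φ1→G] = [3, 4]
r3 m[φ2→S] = [8, 1]
r3 m[φ2→C] = [280, 140]
r3 m[φ3→G] = [1, 2]
r3 m[φ4→S] = [7, 1]
r3 m[φ5→G] = [5, 9]
r3 m[S→φ0] = [56, 1]
r3 m[S→φ2] = [35, 8]
r3 m[S→φ4] = [40, 8]
r3 m[M→φ1] = [1, 1]
r3 m[G→φ0] = [15, 72]
r3 m[G→φ1] = [25, 144]
r3 m[G→φ3] = [75, 288]
r3 m[G→φ5] = [15, 64]
r3 m[C→φ2] = [1, 1]
r4 m[φ0→S] = [360, 576]
r4 m[φ0→G] = [280, 280]
r4 m[φ1→M] = [576, 576]
r4 m[φ1→G] = [3, 4]
r4 m[φ2→S] = [8, 1]
r4 m[φ2→C] = [280, 140]
r4 m[φ3→G] = [1, 2]
r4 m[φ4→S] = [7, 1]
r4 m[φ5→G] = [5, 9]
r4 m[S→φ0] = [56, 1]
r4 m[S→φ2] = [2520, 576]
r4 m[S→φ4] = [2880, 576]
r4 m[M→φ1] = [1, 1]
r4 m[G→φ0] = [15, 72]
r4 m[G→φ1] = [1400, 5040]
r4 m[G→φ3] = [4200, 10080]
r4 m[G→φ5] = [840, 2240]
r4 m[C→φ2] = [1, 1]
r5 m[φ0→S] = [360, 576]
r5 m[φ0→G] = [280, 280]
r5 m[φ1→M] = [20160, 20160]
r5 m[φ1→G] = [3, 4]
r5 m[φ2→S] = [8, 1]
r5 m[φ2→C] = [20160, 10080]
r5 m[φ3→G] = [1, 2]
r5 m[φ4→S] = [7, 1]
r5 m[φ5→G] = [5, 9]
r5 m[S→φ0] = [56, 1]
r5 m[S→φ2] = [2520, 576]
r5 m[S→φ4] = [2880, 576]
r5 m[M→φ1] = [1, 1]
r5 m[G→φ0] = [15, 72]
r5 m[G→φ1] = [1400, 5040]
r5 m[G→φ3] = [4200, 10080]
r5 m[G→φ5] = [840, 2240]
r5 m[C→φ2] = [1, 1]
r6 m[φ0→S] = [360, 576]
r6 m[φ0→G] = [280, 280]
r6 m[φ1→M] = [20160, 20160]
r6 m[φ1→G] = [3, 4]
r6 m[φ2→S] = [8, 1]
r6 m[φ2→C] = [20160, 10080]
r6 m[φ3→G] = [1, 2]
r6 m[φ4→S] = [7, 1]
r6 m[φ5→G] = [5, 9]
r6 m[S→φ0] = [56, 1]
r6 m[S→φ2] = [2520, 576]
r6 m[S→φ4] = [2880, 576]
r6 m[M→φ1] = [1, 1]
r6 m[G→φ0] = [15, 72]
r6 m[G→φ1] = [1400, 5040]
r6 m[G→φ3] = [4200, 10080]
r6 m[G→φ5] = [840, 2240]
r6 m[C→φ2] = [1, 1]
fixed point reached at round 6
b[G] = ⊗ incoming = [4200, 20160]

b[G] = [4200, 20160]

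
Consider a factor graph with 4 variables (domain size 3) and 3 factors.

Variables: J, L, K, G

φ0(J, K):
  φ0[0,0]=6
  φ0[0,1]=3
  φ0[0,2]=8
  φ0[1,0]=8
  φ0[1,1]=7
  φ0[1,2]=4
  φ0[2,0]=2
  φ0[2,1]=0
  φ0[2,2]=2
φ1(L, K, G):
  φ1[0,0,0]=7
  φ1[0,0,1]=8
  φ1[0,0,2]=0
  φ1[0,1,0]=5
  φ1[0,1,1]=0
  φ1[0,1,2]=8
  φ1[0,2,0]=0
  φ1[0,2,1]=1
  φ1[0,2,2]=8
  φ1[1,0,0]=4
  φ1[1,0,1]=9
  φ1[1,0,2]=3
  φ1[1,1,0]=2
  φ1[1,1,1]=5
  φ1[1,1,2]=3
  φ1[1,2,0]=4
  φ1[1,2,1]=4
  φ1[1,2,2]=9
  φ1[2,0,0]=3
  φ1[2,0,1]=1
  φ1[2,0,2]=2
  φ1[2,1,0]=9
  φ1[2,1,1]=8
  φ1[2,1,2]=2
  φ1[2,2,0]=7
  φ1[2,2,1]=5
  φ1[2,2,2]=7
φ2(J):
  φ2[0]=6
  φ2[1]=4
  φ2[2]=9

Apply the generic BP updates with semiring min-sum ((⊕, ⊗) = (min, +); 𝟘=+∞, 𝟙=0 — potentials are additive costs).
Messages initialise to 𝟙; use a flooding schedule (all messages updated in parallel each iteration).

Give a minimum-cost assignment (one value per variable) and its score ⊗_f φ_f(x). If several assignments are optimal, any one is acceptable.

assignment: (J=1, L=0, K=2, G=0); score = 8

init: all messages = 𝟙 over 3 values
r1 m[φ0→J] = [3, 4, 0]
r1 m[φ0→K] = [2, 0, 2]
r1 m[φ1→L] = [0, 2, 1]
r1 m[φ1→K] = [0, 0, 0]
r1 m[φ1→G] = [0, 0, 0]
r1 m[φ2→J] = [6, 4, 9]
r1 m[J→φ0] = [0, 0, 0]
r1 m[J→φ2] = [0, 0, 0]
r1 m[L→φ1] = [0, 0, 0]
r1 m[K→φ0] = [0, 0, 0]
r1 m[K→φ1] = [0, 0, 0]
r1 m[G→φ1] = [0, 0, 0]
r2 m[φ0→J] = [3, 4, 0]
r2 m[φ0→K] = [2, 0, 2]
r2 m[φ1→L] = [0, 2, 1]
r2 m[φ1→K] = [0, 0, 0]
r2 m[φ1→G] = [0, 0, 0]
r2 m[φ2→J] = [6, 4, 9]
r2 m[J→φ0] = [6, 4, 9]
r2 m[J→φ2] = [3, 4, 0]
r2 m[L→φ1] = [0, 0, 0]
r2 m[K→φ0] = [0, 0, 0]
r2 m[K→φ1] = [2, 0, 2]
r2 m[G→φ1] = [0, 0, 0]
r3 m[φ0→J] = [3, 4, 0]
r3 m[φ0→K] = [11, 9, 8]
r3 m[φ1→L] = [0, 2, 2]
r3 m[φ1→K] = [0, 0, 0]
r3 m[φ1→G] = [2, 0, 2]
r3 m[φ2→J] = [6, 4, 9]
r3 m[J→φ0] = [6, 4, 9]
r3 m[J→φ2] = [3, 4, 0]
r3 m[L→φ1] = [0, 0, 0]
r3 m[K→φ0] = [0, 0, 0]
r3 m[K→φ1] = [2, 0, 2]
r3 m[G→φ1] = [0, 0, 0]
r4 m[φ0→J] = [3, 4, 0]
r4 m[φ0→K] = [11, 9, 8]
r4 m[φ1→L] = [0, 2, 2]
r4 m[φ1→K] = [0, 0, 0]
r4 m[φ1→G] = [2, 0, 2]
r4 m[φ2→J] = [6, 4, 9]
r4 m[J→φ0] = [6, 4, 9]
r4 m[J→φ2] = [3, 4, 0]
r4 m[L→φ1] = [0, 0, 0]
r4 m[K→φ0] = [0, 0, 0]
r4 m[K→φ1] = [11, 9, 8]
r4 m[G→φ1] = [0, 0, 0]
r5 m[φ0→J] = [3, 4, 0]
r5 m[φ0→K] = [11, 9, 8]
r5 m[φ1→L] = [8, 11, 11]
r5 m[φ1→K] = [0, 0, 0]
r5 m[φ1→G] = [8, 9, 11]
r5 m[φ2→J] = [6, 4, 9]
r5 m[J→φ0] = [6, 4, 9]
r5 m[J→φ2] = [3, 4, 0]
r5 m[L→φ1] = [0, 0, 0]
r5 m[K→φ0] = [0, 0, 0]
r5 m[K→φ1] = [11, 9, 8]
r5 m[G→φ1] = [0, 0, 0]
r6 m[φ0→J] = [3, 4, 0]
r6 m[φ0→K] = [11, 9, 8]
r6 m[φ1→L] = [8, 11, 11]
r6 m[φ1→K] = [0, 0, 0]
r6 m[φ1→G] = [8, 9, 11]
r6 m[φ2→J] = [6, 4, 9]
r6 m[J→φ0] = [6, 4, 9]
r6 m[J→φ2] = [3, 4, 0]
r6 m[L→φ1] = [0, 0, 0]
r6 m[K→φ0] = [0, 0, 0]
r6 m[K→φ1] = [11, 9, 8]
r6 m[G→φ1] = [0, 0, 0]
fixed point reached at round 6
traceback from J: (J=1, L=0, K=2, G=0), score=8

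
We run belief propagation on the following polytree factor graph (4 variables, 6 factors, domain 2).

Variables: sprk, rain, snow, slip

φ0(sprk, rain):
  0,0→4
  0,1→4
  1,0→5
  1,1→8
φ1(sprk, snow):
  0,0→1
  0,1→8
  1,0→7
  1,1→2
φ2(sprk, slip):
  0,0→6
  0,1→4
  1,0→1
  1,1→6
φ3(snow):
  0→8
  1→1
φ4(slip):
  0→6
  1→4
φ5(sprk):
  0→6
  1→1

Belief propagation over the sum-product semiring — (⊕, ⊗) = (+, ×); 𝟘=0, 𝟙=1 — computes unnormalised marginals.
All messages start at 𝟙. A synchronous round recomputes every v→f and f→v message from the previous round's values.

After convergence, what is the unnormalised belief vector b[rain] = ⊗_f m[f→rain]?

init: all messages = 𝟙 over 2 values
r1 m[φ0→sprk] = [8, 13]
r1 m[φ0→rain] = [9, 12]
r1 m[φ1→sprk] = [9, 9]
r1 m[φ1→snow] = [8, 10]
r1 m[φ2→sprk] = [10, 7]
r1 m[φ2→slip] = [7, 10]
r1 m[φ3→snow] = [8, 1]
r1 m[φ4→slip] = [6, 4]
r1 m[φ5→sprk] = [6, 1]
r1 m[sprk→φ0] = [1, 1]
r1 m[sprk→φ1] = [1, 1]
r1 m[sprk→φ2] = [1, 1]
r1 m[sprk→φ5] = [1, 1]
r1 m[rain→φ0] = [1, 1]
r1 m[snow→φ1] = [1, 1]
r1 m[snow→φ3] = [1, 1]
r1 m[slip→φ2] = [1, 1]
r1 m[slip→φ4] = [1, 1]
r2 m[φ0→sprk] = [8, 13]
r2 m[φ0→rain] = [9, 12]
r2 m[φ1→sprk] = [9, 9]
r2 m[φ1→snow] = [8, 10]
r2 m[φ2→sprk] = [10, 7]
r2 m[φ2→slip] = [7, 10]
r2 m[φ3→snow] = [8, 1]
r2 m[φ4→slip] = [6, 4]
r2 m[φ5→sprk] = [6, 1]
r2 m[sprk→φ0] = [540, 63]
r2 m[sprk→φ1] = [480, 91]
r2 m[sprk→φ2] = [432, 117]
r2 m[sprk→φ5] = [720, 819]
r2 m[rain→φ0] = [1, 1]
r2 m[snow→φ1] = [8, 1]
r2 m[snow→φ3] = [8, 10]
r2 m[slip→φ2] = [6, 4]
r2 m[slip→φ4] = [7, 10]
r3 m[φ0→sprk] = [8, 13]
r3 m[φ0→rain] = [2475, 2664]
r3 m[φ1→sprk] = [16, 58]
r3 m[φ1→snow] = [1117, 4022]
r3 m[φ2→sprk] = [52, 30]
r3 m[φ2→slip] = [2709, 2430]
r3 m[φ3→snow] = [8, 1]
r3 m[φ4→slip] = [6, 4]
r3 m[φ5→sprk] = [6, 1]
r3 m[sprk→φ0] = [540, 63]
r3 m[sprk→φ1] = [480, 91]
r3 m[sprk→φ2] = [432, 117]
r3 m[sprk→φ5] = [720, 819]
r3 m[rain→φ0] = [1, 1]
r3 m[snow→φ1] = [8, 1]
r3 m[snow→φ3] = [8, 10]
r3 m[slip→φ2] = [6, 4]
r3 m[slip→φ4] = [7, 10]
r4 m[φ0→sprk] = [8, 13]
r4 m[φ0→rain] = [2475, 2664]
r4 m[φ1→sprk] = [16, 58]
r4 m[φ1→snow] = [1117, 4022]
r4 m[φ2→sprk] = [52, 30]
r4 m[φ2→slip] = [2709, 2430]
r4 m[φ3→snow] = [8, 1]
r4 m[φ4→slip] = [6, 4]
r4 m[φ5→sprk] = [6, 1]
r4 m[sprk→φ0] = [4992, 1740]
r4 m[sprk→φ1] = [2496, 390]
r4 m[sprk→φ2] = [768, 754]
r4 m[sprk→φ5] = [6656, 22620]
r4 m[rain→φ0] = [1, 1]
r4 m[snow→φ1] = [8, 1]
r4 m[snow→φ3] = [1117, 4022]
r4 m[slip→φ2] = [6, 4]
r4 m[slip→φ4] = [2709, 2430]
r5 m[φ0→sprk] = [8, 13]
r5 m[φ0→rain] = [28668, 33888]
r5 m[φ1→sprk] = [16, 58]
r5 m[φ1→snow] = [5226, 20748]
r5 m[φ2→sprk] = [52, 30]
r5 m[φ2→slip] = [5362, 7596]
r5 m[φ3→snow] = [8, 1]
r5 m[φ4→slip] = [6, 4]
r5 m[φ5→sprk] = [6, 1]
r5 m[sprk→φ0] = [4992, 1740]
r5 m[sprk→φ1] = [2496, 390]
r5 m[sprk→φ2] = [768, 754]
r5 m[sprk→φ5] = [6656, 22620]
r5 m[rain→φ0] = [1, 1]
r5 m[snow→φ1] = [8, 1]
r5 m[snow→φ3] = [1117, 4022]
r5 m[slip→φ2] = [6, 4]
r5 m[slip→φ4] = [2709, 2430]
r6 m[φ0→sprk] = [8, 13]
r6 m[φ0→rain] = [28668, 33888]
r6 m[φ1→sprk] = [16, 58]
r6 m[φ1→snow] = [5226, 20748]
r6 m[φ2→sprk] = [52, 30]
r6 m[φ2→slip] = [5362, 7596]
r6 m[φ3→snow] = [8, 1]
r6 m[φ4→slip] = [6, 4]
r6 m[φ5→sprk] = [6, 1]
r6 m[sprk→φ0] = [4992, 1740]
r6 m[sprk→φ1] = [2496, 390]
r6 m[sprk→φ2] = [768, 754]
r6 m[sprk→φ5] = [6656, 22620]
r6 m[rain→φ0] = [1, 1]
r6 m[snow→φ1] = [8, 1]
r6 m[snow→φ3] = [5226, 20748]
r6 m[slip→φ2] = [6, 4]
r6 m[slip→φ4] = [5362, 7596]
r7 m[φ0→sprk] = [8, 13]
r7 m[φ0→rain] = [28668, 33888]
r7 m[φ1→sprk] = [16, 58]
r7 m[φ1→snow] = [5226, 20748]
r7 m[φ2→sprk] = [52, 30]
r7 m[φ2→slip] = [5362, 7596]
r7 m[φ3→snow] = [8, 1]
r7 m[φ4→slip] = [6, 4]
r7 m[φ5→sprk] = [6, 1]
r7 m[sprk→φ0] = [4992, 1740]
r7 m[sprk→φ1] = [2496, 390]
r7 m[sprk→φ2] = [768, 754]
r7 m[sprk→φ5] = [6656, 22620]
r7 m[rain→φ0] = [1, 1]
r7 m[snow→φ1] = [8, 1]
r7 m[snow→φ3] = [5226, 20748]
r7 m[slip→φ2] = [6, 4]
r7 m[slip→φ4] = [5362, 7596]
fixed point reached at round 7
b[rain] = ⊗ incoming = [28668, 33888]

b[rain] = [28668, 33888]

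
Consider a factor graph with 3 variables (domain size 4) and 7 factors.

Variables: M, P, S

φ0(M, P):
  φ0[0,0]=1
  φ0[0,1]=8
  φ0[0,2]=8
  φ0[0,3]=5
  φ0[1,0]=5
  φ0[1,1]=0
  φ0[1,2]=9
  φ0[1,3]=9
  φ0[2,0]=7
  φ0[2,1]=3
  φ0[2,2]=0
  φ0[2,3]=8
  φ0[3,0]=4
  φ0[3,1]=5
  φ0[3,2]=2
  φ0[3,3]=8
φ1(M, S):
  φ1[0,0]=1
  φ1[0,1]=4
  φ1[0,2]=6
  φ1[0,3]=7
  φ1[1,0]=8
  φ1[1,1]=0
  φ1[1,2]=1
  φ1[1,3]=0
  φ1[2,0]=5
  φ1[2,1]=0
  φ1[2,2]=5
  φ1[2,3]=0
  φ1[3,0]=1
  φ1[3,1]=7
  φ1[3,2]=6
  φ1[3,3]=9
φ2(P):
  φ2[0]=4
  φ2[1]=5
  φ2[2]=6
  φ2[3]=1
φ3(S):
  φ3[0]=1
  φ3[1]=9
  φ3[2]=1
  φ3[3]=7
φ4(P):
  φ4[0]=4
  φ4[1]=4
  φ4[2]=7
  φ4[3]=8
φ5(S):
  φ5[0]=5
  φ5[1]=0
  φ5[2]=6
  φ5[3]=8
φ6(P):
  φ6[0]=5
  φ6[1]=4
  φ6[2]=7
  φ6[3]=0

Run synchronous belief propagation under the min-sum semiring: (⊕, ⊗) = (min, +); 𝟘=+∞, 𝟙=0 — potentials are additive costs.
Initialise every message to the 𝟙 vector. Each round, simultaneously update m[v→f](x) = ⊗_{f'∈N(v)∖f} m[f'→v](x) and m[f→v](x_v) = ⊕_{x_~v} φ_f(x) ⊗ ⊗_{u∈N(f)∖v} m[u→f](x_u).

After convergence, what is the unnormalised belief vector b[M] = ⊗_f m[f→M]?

init: all messages = 𝟙 over 4 values
r1 m[φ0→M] = [1, 0, 0, 2]
r1 m[φ0→P] = [1, 0, 0, 5]
r1 m[φ1→M] = [1, 0, 0, 1]
r1 m[φ1→S] = [1, 0, 1, 0]
r1 m[φ2→P] = [4, 5, 6, 1]
r1 m[φ3→S] = [1, 9, 1, 7]
r1 m[φ4→P] = [4, 4, 7, 8]
r1 m[φ5→S] = [5, 0, 6, 8]
r1 m[φ6→P] = [5, 4, 7, 0]
r1 m[M→φ0] = [0, 0, 0, 0]
r1 m[M→φ1] = [0, 0, 0, 0]
r1 m[P→φ0] = [0, 0, 0, 0]
r1 m[P→φ2] = [0, 0, 0, 0]
r1 m[P→φ4] = [0, 0, 0, 0]
r1 m[P→φ6] = [0, 0, 0, 0]
r1 m[S→φ1] = [0, 0, 0, 0]
r1 m[S→φ3] = [0, 0, 0, 0]
r1 m[S→φ5] = [0, 0, 0, 0]
r2 m[φ0→M] = [1, 0, 0, 2]
r2 m[φ0→P] = [1, 0, 0, 5]
r2 m[φ1→M] = [1, 0, 0, 1]
r2 m[φ1→S] = [1, 0, 1, 0]
r2 m[φ2→P] = [4, 5, 6, 1]
r2 m[φ3→S] = [1, 9, 1, 7]
r2 m[φ4→P] = [4, 4, 7, 8]
r2 m[φ5→S] = [5, 0, 6, 8]
r2 m[φ6→P] = [5, 4, 7, 0]
r2 m[M→φ0] = [1, 0, 0, 1]
r2 m[M→φ1] = [1, 0, 0, 2]
r2 m[P→φ0] = [13, 13, 20, 9]
r2 m[P→φ2] = [10, 8, 14, 13]
r2 m[P→φ4] = [10, 9, 13, 6]
r2 m[P→φ6] = [9, 9, 13, 14]
r2 m[S→φ1] = [6, 9, 7, 15]
r2 m[S→φ3] = [6, 0, 7, 8]
r2 m[S→φ5] = [2, 9, 2, 7]
r3 m[φ0→M] = [14, 13, 16, 17]
r3 m[φ0→P] = [2, 0, 0, 6]
r3 m[φ1→M] = [7, 8, 9, 7]
r3 m[φ1→S] = [2, 0, 1, 0]
r3 m[φ2→P] = [4, 5, 6, 1]
r3 m[φ3→S] = [1, 9, 1, 7]
r3 m[φ4→P] = [4, 4, 7, 8]
r3 m[φ5→S] = [5, 0, 6, 8]
r3 m[φ6→P] = [5, 4, 7, 0]
r3 m[M→φ0] = [1, 0, 0, 1]
r3 m[M→φ1] = [1, 0, 0, 2]
r3 m[P→φ0] = [13, 13, 20, 9]
r3 m[P→φ2] = [10, 8, 14, 13]
r3 m[P→φ4] = [10, 9, 13, 6]
r3 m[P→φ6] = [9, 9, 13, 14]
r3 m[S→φ1] = [6, 9, 7, 15]
r3 m[S→φ3] = [6, 0, 7, 8]
r3 m[S→φ5] = [2, 9, 2, 7]
r4 m[φ0→M] = [14, 13, 16, 17]
r4 m[φ0→P] = [2, 0, 0, 6]
r4 m[φ1→M] = [7, 8, 9, 7]
r4 m[φ1→S] = [2, 0, 1, 0]
r4 m[φ2→P] = [4, 5, 6, 1]
r4 m[φ3→S] = [1, 9, 1, 7]
r4 m[φ4→P] = [4, 4, 7, 8]
r4 m[φ5→S] = [5, 0, 6, 8]
r4 m[φ6→P] = [5, 4, 7, 0]
r4 m[M→φ0] = [7, 8, 9, 7]
r4 m[M→φ1] = [14, 13, 16, 17]
r4 m[P→φ0] = [13, 13, 20, 9]
r4 m[P→φ2] = [11, 8, 14, 14]
r4 m[P→φ4] = [11, 9, 13, 7]
r4 m[P→φ6] = [10, 9, 13, 15]
r4 m[S→φ1] = [6, 9, 7, 15]
r4 m[S→φ3] = [7, 0, 7, 8]
r4 m[S→φ5] = [3, 9, 2, 7]
r5 m[φ0→M] = [14, 13, 16, 17]
r5 m[φ0→P] = [8, 8, 9, 12]
r5 m[φ1→M] = [7, 8, 9, 7]
r5 m[φ1→S] = [15, 13, 14, 13]
r5 m[φ2→P] = [4, 5, 6, 1]
r5 m[φ3→S] = [1, 9, 1, 7]
r5 m[φ4→P] = [4, 4, 7, 8]
r5 m[φ5→S] = [5, 0, 6, 8]
r5 m[φ6→P] = [5, 4, 7, 0]
r5 m[M→φ0] = [7, 8, 9, 7]
r5 m[M→φ1] = [14, 13, 16, 17]
r5 m[P→φ0] = [13, 13, 20, 9]
r5 m[P→φ2] = [11, 8, 14, 14]
r5 m[P→φ4] = [11, 9, 13, 7]
r5 m[P→φ6] = [10, 9, 13, 15]
r5 m[S→φ1] = [6, 9, 7, 15]
r5 m[S→φ3] = [7, 0, 7, 8]
r5 m[S→φ5] = [3, 9, 2, 7]
r6 m[φ0→M] = [14, 13, 16, 17]
r6 m[φ0→P] = [8, 8, 9, 12]
r6 m[φ1→M] = [7, 8, 9, 7]
r6 m[φ1→S] = [15, 13, 14, 13]
r6 m[φ2→P] = [4, 5, 6, 1]
r6 m[φ3→S] = [1, 9, 1, 7]
r6 m[φ4→P] = [4, 4, 7, 8]
r6 m[φ5→S] = [5, 0, 6, 8]
r6 m[φ6→P] = [5, 4, 7, 0]
r6 m[M→φ0] = [7, 8, 9, 7]
r6 m[M→φ1] = [14, 13, 16, 17]
r6 m[P→φ0] = [13, 13, 20, 9]
r6 m[P→φ2] = [17, 16, 23, 20]
r6 m[P→φ4] = [17, 17, 22, 13]
r6 m[P→φ6] = [16, 17, 22, 21]
r6 m[S→φ1] = [6, 9, 7, 15]
r6 m[S→φ3] = [20, 13, 20, 21]
r6 m[S→φ5] = [16, 22, 15, 20]
r7 m[φ0→M] = [14, 13, 16, 17]
r7 m[φ0→P] = [8, 8, 9, 12]
r7 m[φ1→M] = [7, 8, 9, 7]
r7 m[φ1→S] = [15, 13, 14, 13]
r7 m[φ2→P] = [4, 5, 6, 1]
r7 m[φ3→S] = [1, 9, 1, 7]
r7 m[φ4→P] = [4, 4, 7, 8]
r7 m[φ5→S] = [5, 0, 6, 8]
r7 m[φ6→P] = [5, 4, 7, 0]
r7 m[M→φ0] = [7, 8, 9, 7]
r7 m[M→φ1] = [14, 13, 16, 17]
r7 m[P→φ0] = [13, 13, 20, 9]
r7 m[P→φ2] = [17, 16, 23, 20]
r7 m[P→φ4] = [17, 17, 22, 13]
r7 m[P→φ6] = [16, 17, 22, 21]
r7 m[S→φ1] = [6, 9, 7, 15]
r7 m[S→φ3] = [20, 13, 20, 21]
r7 m[S→φ5] = [16, 22, 15, 20]
fixed point reached at round 7
b[M] = ⊗ incoming = [21, 21, 25, 24]

b[M] = [21, 21, 25, 24]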